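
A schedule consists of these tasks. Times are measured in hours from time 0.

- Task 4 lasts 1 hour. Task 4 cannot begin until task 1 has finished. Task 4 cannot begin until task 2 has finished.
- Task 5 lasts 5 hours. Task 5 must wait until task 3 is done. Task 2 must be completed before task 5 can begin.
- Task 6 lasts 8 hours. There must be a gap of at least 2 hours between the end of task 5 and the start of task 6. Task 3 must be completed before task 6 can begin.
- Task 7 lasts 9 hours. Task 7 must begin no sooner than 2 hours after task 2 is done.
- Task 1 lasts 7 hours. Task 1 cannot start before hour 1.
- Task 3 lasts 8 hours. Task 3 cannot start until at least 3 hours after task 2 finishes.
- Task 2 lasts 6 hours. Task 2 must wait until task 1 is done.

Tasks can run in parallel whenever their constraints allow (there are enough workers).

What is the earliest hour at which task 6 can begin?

After its own release at hour 1, task 1 can start at hour 1 and finishes at hour 8.
After task 1 (finishes hour 8), task 2 can start at hour 8 and finishes at hour 14.
Task 3 waits on task 2 (finishes hour 14, plus 3-hour gap → hour 17), so it starts at hour 17 and finishes at 17 + 8 = hour 25.
For task 5: task 3 (finishes hour 25); task 2 (finishes hour 14). Taking the maximum gives a start of hour 25, and it finishes at 25 + 5 = hour 30.
Task 6 waits on task 5 (finishes hour 30, plus 2-hour gap → hour 32); task 3 (finishes hour 25). The latest of these is hour 32, which is the earliest task 6 can start.

32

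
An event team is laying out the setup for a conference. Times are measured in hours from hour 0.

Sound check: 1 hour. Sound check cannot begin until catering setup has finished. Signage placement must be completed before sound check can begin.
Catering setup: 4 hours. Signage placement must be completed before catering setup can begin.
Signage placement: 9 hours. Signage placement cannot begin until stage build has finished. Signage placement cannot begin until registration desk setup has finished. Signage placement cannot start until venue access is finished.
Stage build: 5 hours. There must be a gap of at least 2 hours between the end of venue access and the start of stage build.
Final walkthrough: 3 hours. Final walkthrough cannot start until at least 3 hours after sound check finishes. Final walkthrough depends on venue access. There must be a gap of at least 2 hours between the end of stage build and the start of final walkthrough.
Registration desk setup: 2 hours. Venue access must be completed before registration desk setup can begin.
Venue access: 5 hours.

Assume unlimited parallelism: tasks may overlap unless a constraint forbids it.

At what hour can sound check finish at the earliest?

26

Venue access has no prerequisites, so it starts at hour 0 and finishes at hour 5.
After venue access (finishes hour 5), registration desk setup can start at hour 5 and finishes at hour 7.
Stage build cannot begin until venue access (finishes hour 5, plus 2-hour gap → hour 7). It runs from hour 7 to 7 + 5 = hour 12.
Signage placement cannot start until stage build (finishes hour 12); registration desk setup (finishes hour 7); venue access (finishes hour 5). The controlling bound is hour 12, so signage placement finishes at 12 + 9 = hour 21.
Catering setup waits on signage placement (finishes hour 21), so it starts at hour 21 and finishes at 21 + 4 = hour 25.
Sound check needs all of catering setup (finishes hour 25); signage placement (finishes hour 21). That puts its earliest start at hour 25; it finishes at 25 + 1 = hour 26.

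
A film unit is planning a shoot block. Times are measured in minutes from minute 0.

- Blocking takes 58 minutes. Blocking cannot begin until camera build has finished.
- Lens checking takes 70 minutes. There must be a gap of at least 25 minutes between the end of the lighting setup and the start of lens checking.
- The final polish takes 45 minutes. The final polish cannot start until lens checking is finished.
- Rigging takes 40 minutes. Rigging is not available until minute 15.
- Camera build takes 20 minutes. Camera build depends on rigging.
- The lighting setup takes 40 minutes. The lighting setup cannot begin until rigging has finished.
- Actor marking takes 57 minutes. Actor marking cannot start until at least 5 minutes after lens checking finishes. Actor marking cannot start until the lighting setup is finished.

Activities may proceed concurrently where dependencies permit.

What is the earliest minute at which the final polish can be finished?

Rigging cannot begin until its own release at minute 15. It runs from minute 15 to 15 + 40 = minute 55.
The lighting setup waits on rigging (finishes minute 55), so it starts at minute 55 and finishes at 55 + 40 = minute 95.
Lens checking waits on the lighting setup (finishes minute 95, plus 25-minute gap → minute 120), so it starts at minute 120 and finishes at 120 + 70 = minute 190.
After lens checking (finishes minute 190), the final polish can start at minute 190 and finishes at minute 235.

235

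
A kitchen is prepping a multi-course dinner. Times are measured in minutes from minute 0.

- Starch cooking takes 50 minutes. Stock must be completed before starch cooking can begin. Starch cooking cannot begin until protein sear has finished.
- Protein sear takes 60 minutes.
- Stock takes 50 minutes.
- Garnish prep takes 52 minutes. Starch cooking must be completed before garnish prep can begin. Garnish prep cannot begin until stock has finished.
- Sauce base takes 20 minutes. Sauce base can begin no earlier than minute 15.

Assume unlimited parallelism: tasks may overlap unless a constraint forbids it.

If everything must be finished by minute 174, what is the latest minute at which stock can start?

22

Nothing follows garnish prep; the deadline of minute 174 is its only limit. It must start by 174 − 52 = minute 122.
Starch cooking must finish before garnish prep (must start by minute 122). With a 50-minute duration, starch cooking must start by 122 − 50 = minute 72.
Stock must finish in time for starch cooking (must start by minute 72); garnish prep (must start by minute 122). The tightest is minute 72, so stock must start by 72 − 50 = minute 22.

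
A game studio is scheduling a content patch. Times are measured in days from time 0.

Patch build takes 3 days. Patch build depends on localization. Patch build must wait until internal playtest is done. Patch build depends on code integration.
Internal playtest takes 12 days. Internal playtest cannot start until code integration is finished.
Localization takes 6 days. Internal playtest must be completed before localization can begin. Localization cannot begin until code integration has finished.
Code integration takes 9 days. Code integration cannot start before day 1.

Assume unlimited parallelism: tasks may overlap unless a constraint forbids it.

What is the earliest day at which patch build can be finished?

Code integration waits on its own release at day 1, so it starts at day 1 and finishes at 1 + 9 = day 10.
After code integration (finishes day 10), internal playtest can start at day 10 and finishes at day 22.
For localization: internal playtest (finishes day 22); code integration (finishes day 10). Taking the maximum gives a start of day 22, and it finishes at 22 + 6 = day 28.
For patch build: localization (finishes day 28); internal playtest (finishes day 22); code integration (finishes day 10). Taking the maximum gives a start of day 28, and it finishes at 28 + 3 = day 31.

31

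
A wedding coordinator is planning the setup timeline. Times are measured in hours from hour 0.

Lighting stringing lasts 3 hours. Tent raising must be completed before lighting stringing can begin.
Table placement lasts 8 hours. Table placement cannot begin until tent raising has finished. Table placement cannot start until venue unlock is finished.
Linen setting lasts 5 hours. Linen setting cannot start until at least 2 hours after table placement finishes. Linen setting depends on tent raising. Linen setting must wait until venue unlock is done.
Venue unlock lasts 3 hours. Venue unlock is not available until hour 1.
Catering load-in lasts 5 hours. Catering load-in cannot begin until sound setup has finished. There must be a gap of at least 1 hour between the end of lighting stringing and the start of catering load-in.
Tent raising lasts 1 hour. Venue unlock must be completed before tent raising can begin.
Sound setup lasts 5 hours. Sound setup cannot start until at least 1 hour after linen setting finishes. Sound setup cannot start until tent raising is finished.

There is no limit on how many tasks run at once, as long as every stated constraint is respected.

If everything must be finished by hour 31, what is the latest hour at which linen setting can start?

15

Catering load-in has no dependents, so it just needs to finish by hour 31. Starting by 31 − 5 = hour 26 achieves that.
Sound setup has to be done before catering load-in (must start by hour 26). That means finishing by hour 26, i.e. starting by 26 − 5 = hour 21.
Linen setting must finish before sound setup (must start by hour 21, minus 1-hour gap → hour 20). With a 5-hour duration, linen setting must start by 20 − 5 = hour 15.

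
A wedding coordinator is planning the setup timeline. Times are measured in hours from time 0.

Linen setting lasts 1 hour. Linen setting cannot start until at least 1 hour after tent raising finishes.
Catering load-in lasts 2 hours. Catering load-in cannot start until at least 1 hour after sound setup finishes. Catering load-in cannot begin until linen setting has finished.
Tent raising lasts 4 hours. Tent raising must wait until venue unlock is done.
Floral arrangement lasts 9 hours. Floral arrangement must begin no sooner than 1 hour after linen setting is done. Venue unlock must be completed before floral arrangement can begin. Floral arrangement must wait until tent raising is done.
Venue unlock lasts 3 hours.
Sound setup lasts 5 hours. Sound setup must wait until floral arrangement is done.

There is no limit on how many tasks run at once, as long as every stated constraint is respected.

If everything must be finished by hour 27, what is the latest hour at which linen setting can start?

To finish by hour 27, catering load-in (duration 2) must start no later than hour 25.
Sound setup has to be done before catering load-in (must start by hour 25, minus 1-hour gap → hour 24). That means finishing by hour 24, i.e. starting by 24 − 5 = hour 19.
Floral arrangement has to be done before sound setup (must start by hour 19). That means finishing by hour 19, i.e. starting by 19 − 9 = hour 10.
Linen setting has several dependents: floral arrangement (must start by hour 10, minus 1-hour gap → hour 9); catering load-in (must start by hour 25). The earliest of those limits is hour 9, so linen setting must start by 9 − 1 = hour 8.

8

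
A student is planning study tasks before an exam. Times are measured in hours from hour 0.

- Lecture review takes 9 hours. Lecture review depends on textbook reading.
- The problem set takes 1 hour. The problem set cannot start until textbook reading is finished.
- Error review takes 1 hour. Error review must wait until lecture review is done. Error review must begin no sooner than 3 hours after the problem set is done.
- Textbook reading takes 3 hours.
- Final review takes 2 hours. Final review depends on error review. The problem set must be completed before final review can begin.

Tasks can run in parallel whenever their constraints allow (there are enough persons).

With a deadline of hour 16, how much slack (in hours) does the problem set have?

Textbook reading has no prerequisites, so it starts at hour 0 and finishes at hour 3.
The problem set cannot begin until textbook reading (finishes hour 3). It runs from hour 3 to 3 + 1 = hour 4.

Working backward from the deadline:
Nothing follows final review; the deadline of hour 16 is its only limit. It must start by 16 − 2 = hour 14.
Error review feeds into final review (must start by hour 14); so error review must finish by hour 14 and therefore start by hour 13.
The problem set feeds error review (must start by hour 13, minus 3-hour gap → hour 10); final review (must start by hour 14). Taking the minimum, the problem set must finish by hour 10 and start by 10 − 1 = hour 9.
So the problem set can start as early as hour 3 and as late as hour 9, giving 9 − 3 = 6 hours of slack.

6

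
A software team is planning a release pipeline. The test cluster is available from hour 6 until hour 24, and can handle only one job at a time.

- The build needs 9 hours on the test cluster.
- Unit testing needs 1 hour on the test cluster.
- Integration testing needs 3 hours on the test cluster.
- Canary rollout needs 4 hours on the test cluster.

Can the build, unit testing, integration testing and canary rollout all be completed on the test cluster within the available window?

Yes

The test cluster window is 24 − 6 = 18 hours.
Running back to back, the jobs need 9 + 1 + 3 + 4 = 17 hours on the test cluster.
Since 17 ≤ 18, they fit within the window.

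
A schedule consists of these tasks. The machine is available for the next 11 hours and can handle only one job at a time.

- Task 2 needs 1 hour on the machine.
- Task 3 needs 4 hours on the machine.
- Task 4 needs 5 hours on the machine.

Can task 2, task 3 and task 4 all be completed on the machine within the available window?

Yes

Running back to back, the jobs need 1 + 4 + 5 = 10 hours on the machine.
Since 10 ≤ 11, they fit within the window.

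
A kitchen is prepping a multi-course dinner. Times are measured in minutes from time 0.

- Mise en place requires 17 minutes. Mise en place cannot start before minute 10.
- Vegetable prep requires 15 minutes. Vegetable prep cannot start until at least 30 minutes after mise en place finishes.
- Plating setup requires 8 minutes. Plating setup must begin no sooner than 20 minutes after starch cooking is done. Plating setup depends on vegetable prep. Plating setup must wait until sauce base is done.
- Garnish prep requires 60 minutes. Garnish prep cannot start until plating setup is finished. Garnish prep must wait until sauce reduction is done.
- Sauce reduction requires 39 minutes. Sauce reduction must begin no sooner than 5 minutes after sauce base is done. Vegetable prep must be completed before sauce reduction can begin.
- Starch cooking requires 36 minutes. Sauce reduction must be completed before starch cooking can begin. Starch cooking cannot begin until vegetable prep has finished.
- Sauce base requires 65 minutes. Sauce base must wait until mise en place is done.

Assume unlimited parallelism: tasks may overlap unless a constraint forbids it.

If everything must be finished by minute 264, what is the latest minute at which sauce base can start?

31

Garnish prep must finish by minute 264; it takes 60 minutes, so it must start by 264 − 60 = minute 204.
Since garnish prep (must start by minute 204) depends on it, plating setup must finish by minute 204. Backing off its 8-minute duration gives a latest start of minute 196.
Starch cooking feeds into plating setup (must start by minute 196, minus 20-minute gap → minute 176); so starch cooking must finish by minute 176 and therefore start by minute 140.
Sauce reduction feeds starch cooking (must start by minute 140); garnish prep (must start by minute 204). Taking the minimum, sauce reduction must finish by minute 140 and start by 140 − 39 = minute 101.
Sauce base has several dependents: sauce reduction (must start by minute 101, minus 5-minute gap → minute 96); plating setup (must start by minute 196). The earliest of those limits is minute 96, so sauce base must start by 96 − 65 = minute 31.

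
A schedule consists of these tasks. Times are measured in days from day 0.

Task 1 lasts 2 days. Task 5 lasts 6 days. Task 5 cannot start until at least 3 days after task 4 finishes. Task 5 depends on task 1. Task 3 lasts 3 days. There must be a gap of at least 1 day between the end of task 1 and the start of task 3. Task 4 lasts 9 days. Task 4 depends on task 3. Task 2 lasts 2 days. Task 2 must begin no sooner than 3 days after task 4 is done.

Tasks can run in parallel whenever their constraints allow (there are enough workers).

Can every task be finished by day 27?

Nothing blocks task 1, so it runs from day 0 to day 2.
After task 1 (finishes day 2, plus 1-day gap → day 3), task 3 can start at day 3 and finishes at day 6.
Task 4 waits on task 3 (finishes day 6), so it starts at day 6 and finishes at 6 + 9 = day 15.
Task 5 has to wait for task 4 (finishes day 15, plus 3-day gap → day 18); task 1 (finishes day 2). The latest of these is day 18, so task 5 runs day 18 to 18 + 6 = day 24.
After task 4 (finishes day 15, plus 3-day gap → day 18), task 2 can start at day 18 and finishes at day 20.
Every task is finished by day 24, which is no later than the deadline of 27, so the schedule is feasible.

Yes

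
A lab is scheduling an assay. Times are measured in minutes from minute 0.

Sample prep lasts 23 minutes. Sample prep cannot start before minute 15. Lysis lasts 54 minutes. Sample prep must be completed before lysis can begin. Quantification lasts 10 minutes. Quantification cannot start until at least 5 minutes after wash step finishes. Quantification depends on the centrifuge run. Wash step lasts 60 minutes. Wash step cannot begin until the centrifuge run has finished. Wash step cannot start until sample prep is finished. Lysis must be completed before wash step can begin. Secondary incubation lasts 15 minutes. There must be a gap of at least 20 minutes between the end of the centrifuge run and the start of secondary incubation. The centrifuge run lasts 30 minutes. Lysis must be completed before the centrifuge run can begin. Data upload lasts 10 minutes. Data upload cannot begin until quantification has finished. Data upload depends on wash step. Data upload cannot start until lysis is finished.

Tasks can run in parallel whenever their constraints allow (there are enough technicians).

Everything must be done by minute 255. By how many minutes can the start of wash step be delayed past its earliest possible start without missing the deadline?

48

After its own release at minute 15, sample prep can start at minute 15 and finishes at minute 38.
After sample prep (finishes minute 38), lysis can start at minute 38 and finishes at minute 92.
The centrifuge run waits on lysis (finishes minute 92), so it starts at minute 92 and finishes at 92 + 30 = minute 122.
Wash step needs all of the centrifuge run (finishes minute 122); sample prep (finishes minute 38); lysis (finishes minute 92). That puts its earliest start at minute 122; it finishes at 122 + 60 = minute 182.

Working backward from the deadline:
Nothing follows data upload; the deadline of minute 255 is its only limit. It must start by 255 − 10 = minute 245.
Since data upload (must start by minute 245) depends on it, quantification must finish by minute 245. Backing off its 10-minute duration gives a latest start of minute 235.
Wash step must finish in time for quantification (must start by minute 235, minus 5-minute gap → minute 230); data upload (must start by minute 245). The tightest is minute 230, so wash step must start by 230 − 60 = minute 170.
So wash step can start as early as minute 122 and as late as minute 170, giving 170 − 122 = 48 minutes of slack.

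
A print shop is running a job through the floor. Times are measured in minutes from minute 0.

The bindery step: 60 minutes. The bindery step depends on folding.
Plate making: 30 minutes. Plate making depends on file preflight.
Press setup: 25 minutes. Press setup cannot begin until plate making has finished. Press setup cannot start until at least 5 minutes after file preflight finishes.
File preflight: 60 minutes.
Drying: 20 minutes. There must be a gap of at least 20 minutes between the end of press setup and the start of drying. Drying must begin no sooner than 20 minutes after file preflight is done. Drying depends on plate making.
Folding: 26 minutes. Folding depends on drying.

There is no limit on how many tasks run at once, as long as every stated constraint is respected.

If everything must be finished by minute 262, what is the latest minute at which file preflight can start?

To finish by minute 262, the bindery step (duration 60) must start no later than minute 202.
Folding feeds into the bindery step (must start by minute 202); so folding must finish by minute 202 and therefore start by minute 176.
Drying feeds into folding (must start by minute 176); so drying must finish by minute 176 and therefore start by minute 156.
Press setup feeds into drying (must start by minute 156, minus 20-minute gap → minute 136); so press setup must finish by minute 136 and therefore start by minute 111.
Plate making must finish in time for press setup (must start by minute 111); drying (must start by minute 156). The tightest is minute 111, so plate making must start by 111 − 30 = minute 81.
File preflight feeds plate making (must start by minute 81); press setup (must start by minute 111, minus 5-minute gap → minute 106); drying (must start by minute 156, minus 20-minute gap → minute 136). Taking the minimum, file preflight must finish by minute 81 and start by 81 − 60 = minute 21.

21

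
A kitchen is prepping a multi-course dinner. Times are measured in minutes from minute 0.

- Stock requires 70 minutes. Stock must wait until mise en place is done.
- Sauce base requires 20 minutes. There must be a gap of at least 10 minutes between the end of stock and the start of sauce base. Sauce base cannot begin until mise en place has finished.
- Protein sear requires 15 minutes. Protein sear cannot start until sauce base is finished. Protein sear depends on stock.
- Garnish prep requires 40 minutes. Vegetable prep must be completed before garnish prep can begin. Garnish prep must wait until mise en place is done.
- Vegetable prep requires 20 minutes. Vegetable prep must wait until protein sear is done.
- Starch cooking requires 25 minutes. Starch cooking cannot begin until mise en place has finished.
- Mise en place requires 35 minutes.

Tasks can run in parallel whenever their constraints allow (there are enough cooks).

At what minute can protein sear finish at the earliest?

150

Nothing blocks mise en place, so it runs from minute 0 to minute 35.
Stock waits on mise en place (finishes minute 35), so it starts at minute 35 and finishes at 35 + 70 = minute 105.
For sauce base: stock (finishes minute 105, plus 10-minute gap → minute 115); mise en place (finishes minute 35). Taking the maximum gives a start of minute 115, and it finishes at 115 + 20 = minute 135.
Protein sear cannot start until sauce base (finishes minute 135); stock (finishes minute 105). The controlling bound is minute 135, so protein sear finishes at 135 + 15 = minute 150.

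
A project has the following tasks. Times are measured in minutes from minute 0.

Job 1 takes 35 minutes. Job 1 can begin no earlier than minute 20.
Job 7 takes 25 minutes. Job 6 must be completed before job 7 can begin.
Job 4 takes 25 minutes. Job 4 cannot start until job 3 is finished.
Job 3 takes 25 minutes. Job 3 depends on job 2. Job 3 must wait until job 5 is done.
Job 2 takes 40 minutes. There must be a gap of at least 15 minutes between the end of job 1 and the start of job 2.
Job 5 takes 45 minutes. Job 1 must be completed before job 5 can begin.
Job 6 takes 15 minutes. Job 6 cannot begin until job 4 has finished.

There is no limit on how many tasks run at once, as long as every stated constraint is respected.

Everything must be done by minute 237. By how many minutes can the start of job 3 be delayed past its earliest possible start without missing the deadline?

37

Job 1 waits on its own release at minute 20, so it starts at minute 20 and finishes at 20 + 35 = minute 55.
Job 5 waits on job 1 (finishes minute 55), so it starts at minute 55 and finishes at 55 + 45 = minute 100.
Job 2 cannot begin until job 1 (finishes minute 55, plus 15-minute gap → minute 70). It runs from minute 70 to 70 + 40 = minute 110.
For job 3: job 2 (finishes minute 110); job 5 (finishes minute 100). Taking the maximum gives a start of minute 110, and it finishes at 110 + 25 = minute 135.

Working backward from the deadline:
Nothing follows job 7; the deadline of minute 237 is its only limit. It must start by 237 − 25 = minute 212.
Job 6 must finish before job 7 (must start by minute 212). With a 15-minute duration, job 6 must start by 212 − 15 = minute 197.
Since job 6 (must start by minute 197) depends on it, job 4 must finish by minute 197. Backing off its 25-minute duration gives a latest start of minute 172.
Job 3 must finish before job 4 (must start by minute 172). With a 25-minute duration, job 3 must start by 172 − 25 = minute 147.
So job 3 can start as early as minute 110 and as late as minute 147, giving 147 − 110 = 37 minutes of slack.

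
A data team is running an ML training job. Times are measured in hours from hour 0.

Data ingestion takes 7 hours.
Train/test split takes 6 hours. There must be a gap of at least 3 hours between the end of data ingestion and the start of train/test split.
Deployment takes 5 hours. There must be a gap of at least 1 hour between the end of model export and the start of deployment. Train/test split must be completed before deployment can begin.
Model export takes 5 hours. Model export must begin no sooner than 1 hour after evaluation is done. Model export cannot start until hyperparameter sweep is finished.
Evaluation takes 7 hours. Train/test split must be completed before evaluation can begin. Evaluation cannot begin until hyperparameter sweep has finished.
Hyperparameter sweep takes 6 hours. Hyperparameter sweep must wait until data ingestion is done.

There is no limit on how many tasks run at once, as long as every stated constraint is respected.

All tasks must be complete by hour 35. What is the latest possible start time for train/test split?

Deployment has no dependents, so it just needs to finish by hour 35. Starting by 35 − 5 = hour 30 achieves that.
Model export must finish before deployment (must start by hour 30, minus 1-hour gap → hour 29). With a 5-hour duration, model export must start by 29 − 5 = hour 24.
Evaluation feeds into model export (must start by hour 24, minus 1-hour gap → hour 23); so evaluation must finish by hour 23 and therefore start by hour 16.
Train/test split has several dependents: evaluation (must start by hour 16); deployment (must start by hour 30). The earliest of those limits is hour 16, so train/test split must start by 16 − 6 = hour 10.

10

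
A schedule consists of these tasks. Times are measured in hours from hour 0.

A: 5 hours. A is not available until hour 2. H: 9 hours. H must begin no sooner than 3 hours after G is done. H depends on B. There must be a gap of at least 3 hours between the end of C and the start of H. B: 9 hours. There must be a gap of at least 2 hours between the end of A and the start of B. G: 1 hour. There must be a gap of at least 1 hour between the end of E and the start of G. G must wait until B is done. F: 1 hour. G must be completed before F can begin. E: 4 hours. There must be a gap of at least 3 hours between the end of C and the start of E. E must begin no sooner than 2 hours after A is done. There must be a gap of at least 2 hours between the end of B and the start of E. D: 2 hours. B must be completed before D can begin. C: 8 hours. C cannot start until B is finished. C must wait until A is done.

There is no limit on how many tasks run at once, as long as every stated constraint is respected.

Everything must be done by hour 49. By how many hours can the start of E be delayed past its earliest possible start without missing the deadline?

A waits on its own release at hour 2, so it starts at hour 2 and finishes at 2 + 5 = hour 7.
B cannot begin until A (finishes hour 7, plus 2-hour gap → hour 9). It runs from hour 9 to 9 + 9 = hour 18.
For C: B (finishes hour 18); A (finishes hour 7). Taking the maximum gives a start of hour 18, and it finishes at 18 + 8 = hour 26.
E has to wait for C (finishes hour 26, plus 3-hour gap → hour 29); A (finishes hour 7, plus 2-hour gap → hour 9); B (finishes hour 18, plus 2-hour gap → hour 20). The latest of these is hour 29, so E runs hour 29 to 29 + 4 = hour 33.

Working backward from the deadline:
To finish by hour 49, F (duration 1) must start no later than hour 48.
To finish by hour 49, H (duration 9) must start no later than hour 40.
G feeds F (must start by hour 48); H (must start by hour 40, minus 3-hour gap → hour 37). Taking the minimum, G must finish by hour 37 and start by 37 − 1 = hour 36.
Since G (must start by hour 36, minus 1-hour gap → hour 35) depends on it, E must finish by hour 35. Backing off its 4-hour duration gives a latest start of hour 31.
So E can start as early as hour 29 and as late as hour 31, giving 31 − 29 = 2 hours of slack.

2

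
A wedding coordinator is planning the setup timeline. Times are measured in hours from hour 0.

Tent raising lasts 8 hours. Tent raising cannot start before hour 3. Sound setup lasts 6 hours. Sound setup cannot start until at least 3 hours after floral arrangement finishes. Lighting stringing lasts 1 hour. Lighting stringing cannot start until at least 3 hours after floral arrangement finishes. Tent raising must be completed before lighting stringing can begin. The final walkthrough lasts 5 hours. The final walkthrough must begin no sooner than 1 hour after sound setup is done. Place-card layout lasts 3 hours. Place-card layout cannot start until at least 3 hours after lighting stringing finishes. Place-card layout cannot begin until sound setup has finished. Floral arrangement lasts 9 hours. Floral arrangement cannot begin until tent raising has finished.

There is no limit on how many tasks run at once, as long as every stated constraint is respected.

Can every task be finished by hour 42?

Yes

Tent raising cannot begin until its own release at hour 3. It runs from hour 3 to 3 + 8 = hour 11.
After tent raising (finishes hour 11), floral arrangement can start at hour 11 and finishes at hour 20.
Sound setup cannot begin until floral arrangement (finishes hour 20, plus 3-hour gap → hour 23). It runs from hour 23 to 23 + 6 = hour 29.
After sound setup (finishes hour 29, plus 1-hour gap → hour 30), the final walkthrough can start at hour 30 and finishes at hour 35.
Lighting stringing needs all of floral arrangement (finishes hour 20, plus 3-hour gap → hour 23); tent raising (finishes hour 11). That puts its earliest start at hour 23; it finishes at 23 + 1 = hour 24.
Place-card layout needs all of lighting stringing (finishes hour 24, plus 3-hour gap → hour 27); sound setup (finishes hour 29). That puts its earliest start at hour 29; it finishes at 29 + 3 = hour 32.
Every task is finished by hour 35, which is no later than the deadline of 42, so the schedule is feasible.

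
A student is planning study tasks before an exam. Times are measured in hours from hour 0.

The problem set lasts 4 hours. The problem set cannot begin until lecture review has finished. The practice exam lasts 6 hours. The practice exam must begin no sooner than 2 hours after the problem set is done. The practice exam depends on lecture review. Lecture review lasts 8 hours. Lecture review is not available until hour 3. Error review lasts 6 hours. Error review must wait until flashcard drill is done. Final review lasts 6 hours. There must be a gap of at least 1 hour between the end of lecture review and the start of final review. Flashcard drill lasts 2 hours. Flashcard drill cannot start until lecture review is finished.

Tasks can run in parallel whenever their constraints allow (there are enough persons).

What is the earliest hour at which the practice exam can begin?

17

Lecture review cannot begin until its own release at hour 3. It runs from hour 3 to 3 + 8 = hour 11.
After lecture review (finishes hour 11), the problem set can start at hour 11 and finishes at hour 15.
The practice exam waits on the problem set (finishes hour 15, plus 2-hour gap → hour 17); lecture review (finishes hour 11). The latest of these is hour 17, which is the earliest the practice exam can start.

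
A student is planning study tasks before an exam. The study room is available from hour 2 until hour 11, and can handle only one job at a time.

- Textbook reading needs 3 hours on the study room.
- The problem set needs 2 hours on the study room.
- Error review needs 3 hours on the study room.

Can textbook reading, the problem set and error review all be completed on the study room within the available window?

The study room window is 11 − 2 = 9 hours.
Running back to back, the jobs need 3 + 2 + 3 = 8 hours on the study room.
Since 8 ≤ 9, they fit within the window.

Yes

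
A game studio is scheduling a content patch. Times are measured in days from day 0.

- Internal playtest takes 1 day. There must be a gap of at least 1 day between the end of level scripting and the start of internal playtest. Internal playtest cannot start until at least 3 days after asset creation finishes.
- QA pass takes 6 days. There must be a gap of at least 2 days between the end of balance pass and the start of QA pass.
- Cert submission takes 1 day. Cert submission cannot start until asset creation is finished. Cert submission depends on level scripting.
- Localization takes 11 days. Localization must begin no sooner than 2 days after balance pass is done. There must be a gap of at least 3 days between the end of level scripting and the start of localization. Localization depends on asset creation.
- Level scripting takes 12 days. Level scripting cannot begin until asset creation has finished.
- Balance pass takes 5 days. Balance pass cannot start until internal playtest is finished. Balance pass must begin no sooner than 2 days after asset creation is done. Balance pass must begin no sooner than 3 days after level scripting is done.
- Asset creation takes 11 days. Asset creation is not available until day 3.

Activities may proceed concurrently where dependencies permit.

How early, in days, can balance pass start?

29

Asset creation waits on its own release at day 3, so it starts at day 3 and finishes at 3 + 11 = day 14.
After asset creation (finishes day 14), level scripting can start at day 14 and finishes at day 26.
Internal playtest needs all of level scripting (finishes day 26, plus 1-day gap → day 27); asset creation (finishes day 14, plus 3-day gap → day 17). That puts its earliest start at day 27; it finishes at 27 + 1 = day 28.
Balance pass waits on internal playtest (finishes day 28); asset creation (finishes day 14, plus 2-day gap → day 16); level scripting (finishes day 26, plus 3-day gap → day 29). The latest of these is day 29, which is the earliest balance pass can start.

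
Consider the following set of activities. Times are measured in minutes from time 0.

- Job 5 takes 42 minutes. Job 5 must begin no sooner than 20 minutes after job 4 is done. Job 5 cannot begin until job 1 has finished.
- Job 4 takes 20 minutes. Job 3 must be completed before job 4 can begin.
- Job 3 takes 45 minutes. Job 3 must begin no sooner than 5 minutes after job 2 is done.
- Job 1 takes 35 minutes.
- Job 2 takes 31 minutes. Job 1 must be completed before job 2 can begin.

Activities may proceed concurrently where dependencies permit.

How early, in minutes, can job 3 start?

71

Job 1 can start immediately at minute 0; it finishes at minute 35.
Job 2 waits on job 1 (finishes minute 35), so it starts at minute 35 and finishes at 35 + 31 = minute 66.
Job 3 waits on job 2 (finishes minute 66, plus 5-minute gap → minute 71), so the earliest it can start is minute 71.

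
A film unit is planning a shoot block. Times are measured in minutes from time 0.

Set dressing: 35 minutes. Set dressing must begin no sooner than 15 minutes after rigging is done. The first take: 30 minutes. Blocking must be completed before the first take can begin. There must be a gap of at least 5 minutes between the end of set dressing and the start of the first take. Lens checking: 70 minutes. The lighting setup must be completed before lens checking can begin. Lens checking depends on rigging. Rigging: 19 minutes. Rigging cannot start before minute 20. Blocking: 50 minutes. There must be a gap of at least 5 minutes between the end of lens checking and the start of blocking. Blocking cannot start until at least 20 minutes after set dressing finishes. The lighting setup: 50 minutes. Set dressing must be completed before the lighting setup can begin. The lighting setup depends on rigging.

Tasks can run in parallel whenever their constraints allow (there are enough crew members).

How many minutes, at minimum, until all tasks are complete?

Rigging cannot begin until its own release at minute 20. It runs from minute 20 to 20 + 19 = minute 39.
After rigging (finishes minute 39, plus 15-minute gap → minute 54), set dressing can start at minute 54 and finishes at minute 89.
The lighting setup needs all of set dressing (finishes minute 89); rigging (finishes minute 39). That puts its earliest start at minute 89; it finishes at 89 + 50 = minute 139.
Lens checking needs all of the lighting setup (finishes minute 139); rigging (finishes minute 39). That puts its earliest start at minute 139; it finishes at 139 + 70 = minute 209.
Blocking cannot start until lens checking (finishes minute 209, plus 5-minute gap → minute 214); set dressing (finishes minute 89, plus 20-minute gap → minute 109). The controlling bound is minute 214, so blocking finishes at 214 + 50 = minute 264.
The first take needs all of blocking (finishes minute 264); set dressing (finishes minute 89, plus 5-minute gap → minute 94). That puts its earliest start at minute 264; it finishes at 264 + 30 = minute 294.
All tasks are finished once the last one completes. Finish times: Rigging at 39, Set dressing at 89, The lighting setup at 139, Lens checking at 209, Blocking at 264, The first take at 294. The latest is minute 294.

294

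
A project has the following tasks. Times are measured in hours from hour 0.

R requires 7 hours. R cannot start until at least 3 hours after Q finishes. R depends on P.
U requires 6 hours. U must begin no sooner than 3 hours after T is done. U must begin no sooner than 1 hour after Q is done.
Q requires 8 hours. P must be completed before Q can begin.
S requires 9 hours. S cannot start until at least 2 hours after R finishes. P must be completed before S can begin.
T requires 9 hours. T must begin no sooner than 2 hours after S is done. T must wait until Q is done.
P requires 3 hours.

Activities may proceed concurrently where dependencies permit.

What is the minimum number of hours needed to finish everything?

Nothing blocks P, so it runs from hour 0 to hour 3.
After P (finishes hour 3), Q can start at hour 3 and finishes at hour 11.
R needs all of Q (finishes hour 11, plus 3-hour gap → hour 14); P (finishes hour 3). That puts its earliest start at hour 14; it finishes at 14 + 7 = hour 21.
S cannot start until R (finishes hour 21, plus 2-hour gap → hour 23); P (finishes hour 3). The controlling bound is hour 23, so S finishes at 23 + 9 = hour 32.
T has to wait for S (finishes hour 32, plus 2-hour gap → hour 34); Q (finishes hour 11). The latest of these is hour 34, so T runs hour 34 to 34 + 9 = hour 43.
U has to wait for T (finishes hour 43, plus 3-hour gap → hour 46); Q (finishes hour 11, plus 1-hour gap → hour 12). The latest of these is hour 46, so U runs hour 46 to 46 + 6 = hour 52.
All tasks are finished once the last one completes. Finish times: P at 3, Q at 11, R at 21, S at 32, T at 43, U at 52. The latest is hour 52.

52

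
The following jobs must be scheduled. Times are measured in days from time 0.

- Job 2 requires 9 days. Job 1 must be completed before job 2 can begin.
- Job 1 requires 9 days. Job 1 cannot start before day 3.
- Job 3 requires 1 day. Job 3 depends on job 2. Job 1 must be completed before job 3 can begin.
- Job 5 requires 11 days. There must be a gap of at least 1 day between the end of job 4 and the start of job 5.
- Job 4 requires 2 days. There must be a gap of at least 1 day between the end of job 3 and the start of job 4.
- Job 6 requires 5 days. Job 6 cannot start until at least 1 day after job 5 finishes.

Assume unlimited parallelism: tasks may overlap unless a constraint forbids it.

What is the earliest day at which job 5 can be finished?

37

Job 1 cannot begin until its own release at day 3. It runs from day 3 to 3 + 9 = day 12.
After job 1 (finishes day 12), job 2 can start at day 12 and finishes at day 21.
For job 3: job 2 (finishes day 21); job 1 (finishes day 12). Taking the maximum gives a start of day 21, and it finishes at 21 + 1 = day 22.
Job 4 waits on job 3 (finishes day 22, plus 1-day gap → day 23), so it starts at day 23 and finishes at 23 + 2 = day 25.
After job 4 (finishes day 25, plus 1-day gap → day 26), job 5 can start at day 26 and finishes at day 37.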